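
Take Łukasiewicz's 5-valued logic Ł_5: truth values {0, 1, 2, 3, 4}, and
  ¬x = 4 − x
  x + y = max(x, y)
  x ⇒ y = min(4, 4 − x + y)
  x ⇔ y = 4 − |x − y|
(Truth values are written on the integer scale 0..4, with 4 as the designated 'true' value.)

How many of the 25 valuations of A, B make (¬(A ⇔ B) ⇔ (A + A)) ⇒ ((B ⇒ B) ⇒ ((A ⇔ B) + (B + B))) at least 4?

value 4: 18 assignments (counts)
value 3: 3 assignments
value 2: 2 assignments
value 1: 1 assignment
value 0: 1 assignment
So 18 of the 25 assignments meet the threshold.

18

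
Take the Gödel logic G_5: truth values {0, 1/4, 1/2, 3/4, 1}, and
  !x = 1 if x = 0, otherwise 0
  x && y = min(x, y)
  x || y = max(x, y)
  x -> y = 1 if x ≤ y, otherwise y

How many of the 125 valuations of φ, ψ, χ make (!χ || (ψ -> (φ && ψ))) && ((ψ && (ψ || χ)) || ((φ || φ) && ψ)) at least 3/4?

value 1: 9 assignments (counts)
value 3/4: 17 assignments (counts)
value 1/2: 25 assignments
value 1/4: 33 assignments
value 0: 41 assignments
So 26 of the 125 assignments meet the threshold.

26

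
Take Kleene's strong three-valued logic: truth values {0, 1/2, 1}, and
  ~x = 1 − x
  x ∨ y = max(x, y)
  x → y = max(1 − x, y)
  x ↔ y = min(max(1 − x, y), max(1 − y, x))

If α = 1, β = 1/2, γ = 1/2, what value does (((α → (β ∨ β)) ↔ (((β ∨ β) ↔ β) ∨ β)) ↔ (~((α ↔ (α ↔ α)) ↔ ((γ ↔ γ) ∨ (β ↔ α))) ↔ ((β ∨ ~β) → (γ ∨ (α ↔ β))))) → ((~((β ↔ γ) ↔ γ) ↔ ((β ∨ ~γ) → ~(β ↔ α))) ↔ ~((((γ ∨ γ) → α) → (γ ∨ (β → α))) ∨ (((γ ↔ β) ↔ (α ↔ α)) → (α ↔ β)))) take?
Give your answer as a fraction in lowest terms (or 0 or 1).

1/2

β ∨ β = 1/2 ∨ 1/2 = 1/2
α → (β ∨ β) = 1 → 1/2 = 1/2
β ∨ β = 1/2 ∨ 1/2 = 1/2
(β ∨ β) ↔ β = 1/2 ↔ 1/2 = 1/2
((β ∨ β) ↔ β) ∨ β = 1/2 ∨ 1/2 = 1/2
(α → (β ∨ β)) ↔ (((β ∨ β) ↔ β) ∨ β) = 1/2 ↔ 1/2 = 1/2
α ↔ α = 1 ↔ 1 = 1
α ↔ (α ↔ α) = 1 ↔ 1 = 1
γ ↔ γ = 1/2 ↔ 1/2 = 1/2
β ↔ α = 1/2 ↔ 1 = 1/2
(γ ↔ γ) ∨ (β ↔ α) = 1/2 ∨ 1/2 = 1/2
(α ↔ (α ↔ α)) ↔ ((γ ↔ γ) ∨ (β ↔ α)) = 1 ↔ 1/2 = 1/2
~((α ↔ (α ↔ α)) ↔ ((γ ↔ γ) ∨ (β ↔ α))) = ~1/2 = 1/2
~β = ~1/2 = 1/2
β ∨ ~β = 1/2 ∨ 1/2 = 1/2
α ↔ β = 1 ↔ 1/2 = 1/2
γ ∨ (α ↔ β) = 1/2 ∨ 1/2 = 1/2
(β ∨ ~β) → (γ ∨ (α ↔ β)) = 1/2 → 1/2 = 1/2
~((α ↔ (α ↔ α)) ↔ ((γ ↔ γ) ∨ (β ↔ α))) ↔ ((β ∨ ~β) → (γ ∨ (α ↔ β))) = 1/2 ↔ 1/2 = 1/2
((α → (β ∨ β)) ↔ (((β ∨ β) ↔ β) ∨ β)) ↔ (~((α ↔ (α ↔ α)) ↔ ((γ ↔ γ) ∨ (β ↔ α))) ↔ ((β ∨ ~β) → (γ ∨ (α ↔ β)))) = 1/2 ↔ 1/2 = 1/2
β ↔ γ = 1/2 ↔ 1/2 = 1/2
(β ↔ γ) ↔ γ = 1/2 ↔ 1/2 = 1/2
~((β ↔ γ) ↔ γ) = ~1/2 = 1/2
~γ = ~1/2 = 1/2
β ∨ ~γ = 1/2 ∨ 1/2 = 1/2
β ↔ α = 1/2 ↔ 1 = 1/2
~(β ↔ α) = ~1/2 = 1/2
(β ∨ ~γ) → ~(β ↔ α) = 1/2 → 1/2 = 1/2
~((β ↔ γ) ↔ γ) ↔ ((β ∨ ~γ) → ~(β ↔ α)) = 1/2 ↔ 1/2 = 1/2
γ ∨ γ = 1/2 ∨ 1/2 = 1/2
(γ ∨ γ) → α = 1/2 → 1 = 1
β → α = 1/2 → 1 = 1
γ ∨ (β → α) = 1/2 ∨ 1 = 1
((γ ∨ γ) → α) → (γ ∨ (β → α)) = 1 → 1 = 1
γ ↔ β = 1/2 ↔ 1/2 = 1/2
α ↔ α = 1 ↔ 1 = 1
(γ ↔ β) ↔ (α ↔ α) = 1/2 ↔ 1 = 1/2
α ↔ β = 1 ↔ 1/2 = 1/2
((γ ↔ β) ↔ (α ↔ α)) → (α ↔ β) = 1/2 → 1/2 = 1/2
(((γ ∨ γ) → α) → (γ ∨ (β → α))) ∨ (((γ ↔ β) ↔ (α ↔ α)) → (α ↔ β)) = 1 ∨ 1/2 = 1
~((((γ ∨ γ) → α) → (γ ∨ (β → α))) ∨ (((γ ↔ β) ↔ (α ↔ α)) → (α ↔ β))) = ~1 = 0
(~((β ↔ γ) ↔ γ) ↔ ((β ∨ ~γ) → ~(β ↔ α))) ↔ ~((((γ ∨ γ) → α) → (γ ∨ (β → α))) ∨ (((γ ↔ β) ↔ (α ↔ α)) → (α ↔ β))) = 1/2 ↔ 0 = 1/2
(((α → (β ∨ β)) ↔ (((β ∨ β) ↔ β) ∨ β)) ↔ (~((α ↔ (α ↔ α)) ↔ ((γ ↔ γ) ∨ (β ↔ α))) ↔ ((β ∨ ~β) → (γ ∨ (α ↔ β))))) → ((~((β ↔ γ) ↔ γ) ↔ ((β ∨ ~γ) → ~(β ↔ α))) ↔ ~((((γ ∨ γ) → α) → (γ ∨ (β → α))) ∨ (((γ ↔ β) ↔ (α ↔ α)) → (α ↔ β)))) = 1/2 → 1/2 = 1/2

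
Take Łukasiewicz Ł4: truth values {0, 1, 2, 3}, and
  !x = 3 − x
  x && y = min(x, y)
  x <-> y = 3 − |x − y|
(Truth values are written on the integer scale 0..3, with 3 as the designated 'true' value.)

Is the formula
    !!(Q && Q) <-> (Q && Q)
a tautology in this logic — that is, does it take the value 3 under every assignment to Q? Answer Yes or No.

Q = 0 ↦ 3
Q = 1 ↦ 3
Q = 2 ↦ 3
Q = 3 ↦ 3
Every assignment gives a value ≥ 3.

Yes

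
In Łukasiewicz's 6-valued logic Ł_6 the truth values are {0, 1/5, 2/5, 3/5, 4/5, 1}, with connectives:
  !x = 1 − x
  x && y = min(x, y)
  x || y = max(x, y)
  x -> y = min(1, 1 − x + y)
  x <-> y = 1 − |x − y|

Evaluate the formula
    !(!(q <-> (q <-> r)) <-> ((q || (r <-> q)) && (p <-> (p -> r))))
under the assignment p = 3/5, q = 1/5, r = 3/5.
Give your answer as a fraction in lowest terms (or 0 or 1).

q <-> r = 1/5 <-> 3/5 = 3/5
q <-> (q <-> r) = 1/5 <-> 3/5 = 3/5
!(q <-> (q <-> r)) = !3/5 = 2/5
r <-> q = 3/5 <-> 1/5 = 3/5
q || (r <-> q) = 1/5 || 3/5 = 3/5
p -> r = 3/5 -> 3/5 = 1
p <-> (p -> r) = 3/5 <-> 1 = 3/5
(q || (r <-> q)) && (p <-> (p -> r)) = 3/5 && 3/5 = 3/5
!(q <-> (q <-> r)) <-> ((q || (r <-> q)) && (p <-> (p -> r))) = 2/5 <-> 3/5 = 4/5
!(!(q <-> (q <-> r)) <-> ((q || (r <-> q)) && (p <-> (p -> r)))) = !4/5 = 1/5

1/5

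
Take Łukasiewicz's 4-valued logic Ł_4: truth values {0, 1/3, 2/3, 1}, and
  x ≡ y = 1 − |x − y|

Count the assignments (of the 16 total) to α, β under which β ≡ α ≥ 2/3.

α = 0, β = 0 ↦ 1  ≥
α = 0, β = 1/3 ↦ 2/3  ≥
α = 0, β = 2/3 ↦ 1/3  <
α = 0, β = 1 ↦ 0  <
α = 1/3, β = 0 ↦ 2/3  ≥
α = 1/3, β = 1/3 ↦ 1  ≥
α = 1/3, β = 2/3 ↦ 2/3  ≥
α = 1/3, β = 1 ↦ 1/3  <
α = 2/3, β = 0 ↦ 1/3  <
α = 2/3, β = 1/3 ↦ 2/3  ≥
α = 2/3, β = 2/3 ↦ 1  ≥
α = 2/3, β = 1 ↦ 2/3  ≥
α = 1, β = 0 ↦ 0  <
α = 1, β = 1/3 ↦ 1/3  <
α = 1, β = 2/3 ↦ 2/3  ≥
α = 1, β = 1 ↦ 1  ≥
So 10 of the 16 assignments meet the threshold.

10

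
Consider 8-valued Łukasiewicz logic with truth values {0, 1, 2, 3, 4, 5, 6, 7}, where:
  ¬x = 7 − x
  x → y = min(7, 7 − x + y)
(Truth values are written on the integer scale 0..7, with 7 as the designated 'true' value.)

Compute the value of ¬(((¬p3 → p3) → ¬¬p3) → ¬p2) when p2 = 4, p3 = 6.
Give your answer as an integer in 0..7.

3

¬p3 = ¬6 = 1
¬p3 → p3 = 1 → 6 = 7
¬p3 = ¬6 = 1
¬¬p3 = ¬1 = 6
(¬p3 → p3) → ¬¬p3 = 7 → 6 = 6
¬p2 = ¬4 = 3
((¬p3 → p3) → ¬¬p3) → ¬p2 = 6 → 3 = 4
¬(((¬p3 → p3) → ¬¬p3) → ¬p2) = ¬4 = 3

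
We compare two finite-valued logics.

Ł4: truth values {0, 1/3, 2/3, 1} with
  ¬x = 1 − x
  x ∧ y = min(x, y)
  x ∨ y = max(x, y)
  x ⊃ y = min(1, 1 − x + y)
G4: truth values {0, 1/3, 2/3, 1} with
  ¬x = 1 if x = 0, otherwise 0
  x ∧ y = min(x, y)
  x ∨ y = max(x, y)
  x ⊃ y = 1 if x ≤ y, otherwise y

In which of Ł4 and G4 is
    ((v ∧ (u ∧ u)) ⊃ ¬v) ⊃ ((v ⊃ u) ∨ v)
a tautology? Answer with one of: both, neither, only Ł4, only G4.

In Ł4: at u = 0, v = 1/3 the value is 2/3 — not a tautology.
In G4: at u = 0, v = 1/3 the value is 1/3 — not a tautology.

neither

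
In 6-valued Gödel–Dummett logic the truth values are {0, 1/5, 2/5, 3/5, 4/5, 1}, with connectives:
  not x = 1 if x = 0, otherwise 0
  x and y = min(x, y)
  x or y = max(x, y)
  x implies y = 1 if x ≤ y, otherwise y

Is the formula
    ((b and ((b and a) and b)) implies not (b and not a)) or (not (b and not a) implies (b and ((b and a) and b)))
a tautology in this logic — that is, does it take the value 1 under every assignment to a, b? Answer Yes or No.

At a = 1/5, b = 2/5, for instance:
b and a = 2/5 and 1/5 = 1/5
(b and a) and b = 1/5 and 2/5 = 1/5
b and ((b and a) and b) = 2/5 and 1/5 = 1/5
not a = not 1/5 = 0
b and not a = 2/5 and 0 = 0
not (b and not a) = not 0 = 1
(b and ((b and a) and b)) implies not (b and not a) = 1/5 implies 1 = 1
not (b and not a) implies (b and ((b and a) and b)) = 1 implies 1/5 = 1/5
((b and ((b and a) and b)) implies not (b and not a)) or (not (b and not a) implies (b and ((b and a) and b))) = 1 or 1/5 = 1
and checking the remaining 35 assignments likewise gives ≥ 1 in every case.

Yes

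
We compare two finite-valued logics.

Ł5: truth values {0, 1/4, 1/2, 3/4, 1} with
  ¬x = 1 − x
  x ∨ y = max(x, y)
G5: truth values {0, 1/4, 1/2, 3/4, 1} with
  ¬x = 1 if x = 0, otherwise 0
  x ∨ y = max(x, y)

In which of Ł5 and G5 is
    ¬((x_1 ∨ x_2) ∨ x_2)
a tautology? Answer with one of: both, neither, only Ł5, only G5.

neither

In Ł5: at x_1 = 0, x_2 = 1/4 the value is 3/4 — not a tautology.
In G5: at x_1 = 0, x_2 = 1/4 the value is 0 — not a tautology.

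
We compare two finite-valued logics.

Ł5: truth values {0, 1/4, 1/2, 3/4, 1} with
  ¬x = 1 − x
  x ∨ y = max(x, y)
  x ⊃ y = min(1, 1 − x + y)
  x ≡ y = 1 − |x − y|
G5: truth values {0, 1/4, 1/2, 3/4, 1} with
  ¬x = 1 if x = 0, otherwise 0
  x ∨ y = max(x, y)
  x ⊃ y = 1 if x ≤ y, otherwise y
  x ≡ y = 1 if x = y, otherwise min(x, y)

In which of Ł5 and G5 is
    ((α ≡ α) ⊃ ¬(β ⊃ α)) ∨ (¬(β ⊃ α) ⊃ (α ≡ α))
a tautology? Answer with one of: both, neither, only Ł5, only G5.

both

In Ł5: every assignment gives 1 — tautology.
In G5: every assignment gives 1 — tautology.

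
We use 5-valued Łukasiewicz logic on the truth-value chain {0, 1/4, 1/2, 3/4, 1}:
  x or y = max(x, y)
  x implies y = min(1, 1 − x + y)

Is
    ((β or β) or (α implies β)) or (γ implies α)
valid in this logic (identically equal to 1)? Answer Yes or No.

Counterexample: take α = 1/4, β = 0, γ = 1/2.
β or β = 0 or 0 = 0
α implies β = 1/4 implies 0 = 3/4
(β or β) or (α implies β) = 0 or 3/4 = 3/4
γ implies α = 1/2 implies 1/4 = 3/4
((β or β) or (α implies β)) or (γ implies α) = 3/4 or 3/4 = 3/4
This gives 3/4 ≠ 1.

No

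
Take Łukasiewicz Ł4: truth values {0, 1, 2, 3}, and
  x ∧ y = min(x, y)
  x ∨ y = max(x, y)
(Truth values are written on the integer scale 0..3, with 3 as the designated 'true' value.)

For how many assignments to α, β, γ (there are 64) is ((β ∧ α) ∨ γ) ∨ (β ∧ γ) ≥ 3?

19

value 3: 19 assignments (counts)
value 2: 21 assignments
value 1: 17 assignments
value 0: 7 assignments
So 19 of the 64 assignments meet the threshold.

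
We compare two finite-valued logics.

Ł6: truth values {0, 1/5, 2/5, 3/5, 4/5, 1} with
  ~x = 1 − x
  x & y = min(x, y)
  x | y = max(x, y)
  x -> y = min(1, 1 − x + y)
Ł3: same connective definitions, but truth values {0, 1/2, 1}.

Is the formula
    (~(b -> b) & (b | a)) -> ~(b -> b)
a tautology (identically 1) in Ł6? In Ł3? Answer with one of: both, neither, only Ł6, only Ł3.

both

In Ł6: every assignment gives 1 — tautology.
In Ł3: every assignment gives 1 — tautology.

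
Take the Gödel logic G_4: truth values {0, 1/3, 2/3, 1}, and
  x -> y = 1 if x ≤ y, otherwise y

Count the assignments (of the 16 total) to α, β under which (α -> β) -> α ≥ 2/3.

9

α = 0, β = 0 ↦ 0  <
α = 0, β = 1/3 ↦ 0  <
α = 0, β = 2/3 ↦ 0  <
α = 0, β = 1 ↦ 0  <
α = 1/3, β = 0 ↦ 1  ≥
α = 1/3, β = 1/3 ↦ 1/3  <
α = 1/3, β = 2/3 ↦ 1/3  <
α = 1/3, β = 1 ↦ 1/3  <
α = 2/3, β = 0 ↦ 1  ≥
α = 2/3, β = 1/3 ↦ 1  ≥
α = 2/3, β = 2/3 ↦ 2/3  ≥
α = 2/3, β = 1 ↦ 2/3  ≥
α = 1, β = 0 ↦ 1  ≥
α = 1, β = 1/3 ↦ 1  ≥
α = 1, β = 2/3 ↦ 1  ≥
α = 1, β = 1 ↦ 1  ≥
So 9 of the 16 assignments meet the threshold.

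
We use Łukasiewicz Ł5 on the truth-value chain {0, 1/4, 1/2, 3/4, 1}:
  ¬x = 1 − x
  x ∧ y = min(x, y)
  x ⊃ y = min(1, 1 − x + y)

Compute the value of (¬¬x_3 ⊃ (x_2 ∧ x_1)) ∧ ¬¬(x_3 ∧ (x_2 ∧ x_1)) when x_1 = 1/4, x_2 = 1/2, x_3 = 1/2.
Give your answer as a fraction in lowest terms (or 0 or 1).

¬x_3 = ¬1/2 = 1/2
¬¬x_3 = ¬1/2 = 1/2
x_2 ∧ x_1 = 1/2 ∧ 1/4 = 1/4
¬¬x_3 ⊃ (x_2 ∧ x_1) = 1/2 ⊃ 1/4 = 3/4
x_2 ∧ x_1 = 1/2 ∧ 1/4 = 1/4
x_3 ∧ (x_2 ∧ x_1) = 1/2 ∧ 1/4 = 1/4
¬(x_3 ∧ (x_2 ∧ x_1)) = ¬1/4 = 3/4
¬¬(x_3 ∧ (x_2 ∧ x_1)) = ¬3/4 = 1/4
(¬¬x_3 ⊃ (x_2 ∧ x_1)) ∧ ¬¬(x_3 ∧ (x_2 ∧ x_1)) = 3/4 ∧ 1/4 = 1/4

1/4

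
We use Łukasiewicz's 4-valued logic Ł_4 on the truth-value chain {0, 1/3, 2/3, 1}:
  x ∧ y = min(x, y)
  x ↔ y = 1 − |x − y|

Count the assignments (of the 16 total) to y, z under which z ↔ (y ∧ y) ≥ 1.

4

y = 0, z = 0 ↦ 1  ≥
y = 0, z = 1/3 ↦ 2/3  <
y = 0, z = 2/3 ↦ 1/3  <
y = 0, z = 1 ↦ 0  <
y = 1/3, z = 0 ↦ 2/3  <
y = 1/3, z = 1/3 ↦ 1  ≥
y = 1/3, z = 2/3 ↦ 2/3  <
y = 1/3, z = 1 ↦ 1/3  <
y = 2/3, z = 0 ↦ 1/3  <
y = 2/3, z = 1/3 ↦ 2/3  <
y = 2/3, z = 2/3 ↦ 1  ≥
y = 2/3, z = 1 ↦ 2/3  <
y = 1, z = 0 ↦ 0  <
y = 1, z = 1/3 ↦ 1/3  <
y = 1, z = 2/3 ↦ 2/3  <
y = 1, z = 1 ↦ 1  ≥
So 4 of the 16 assignments meet the threshold.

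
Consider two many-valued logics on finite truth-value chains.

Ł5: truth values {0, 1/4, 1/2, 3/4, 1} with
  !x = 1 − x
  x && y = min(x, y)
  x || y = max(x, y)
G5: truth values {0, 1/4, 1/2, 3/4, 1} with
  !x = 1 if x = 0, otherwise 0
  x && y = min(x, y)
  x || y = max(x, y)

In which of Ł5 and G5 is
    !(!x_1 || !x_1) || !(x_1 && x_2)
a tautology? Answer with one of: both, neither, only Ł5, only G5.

only G5

In Ł5: at x_1 = 1/4, x_2 = 1/4 the value is 3/4 — not a tautology.
In G5: every assignment gives 1 — tautology.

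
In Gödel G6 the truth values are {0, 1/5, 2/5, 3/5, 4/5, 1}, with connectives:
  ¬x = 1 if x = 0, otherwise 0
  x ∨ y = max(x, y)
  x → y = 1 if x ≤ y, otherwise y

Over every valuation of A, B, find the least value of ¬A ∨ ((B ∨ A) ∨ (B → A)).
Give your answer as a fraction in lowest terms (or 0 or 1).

2/5

Take A = 1/5, B = 2/5:
¬A = ¬1/5 = 0
B ∨ A = 2/5 ∨ 1/5 = 2/5
B → A = 2/5 → 1/5 = 1/5
(B ∨ A) ∨ (B → A) = 2/5 ∨ 1/5 = 2/5
¬A ∨ ((B ∨ A) ∨ (B → A)) = 0 ∨ 2/5 = 2/5
No assignment yields a value below 2/5, so this is the minimum.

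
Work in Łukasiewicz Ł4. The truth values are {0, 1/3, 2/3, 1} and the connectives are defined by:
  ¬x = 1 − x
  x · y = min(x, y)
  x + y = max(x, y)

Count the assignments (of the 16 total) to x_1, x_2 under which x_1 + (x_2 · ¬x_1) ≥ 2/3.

12

x_1 = 0, x_2 = 0 ↦ 0  <
x_1 = 0, x_2 = 1/3 ↦ 1/3  <
x_1 = 0, x_2 = 2/3 ↦ 2/3  ≥
x_1 = 0, x_2 = 1 ↦ 1  ≥
x_1 = 1/3, x_2 = 0 ↦ 1/3  <
x_1 = 1/3, x_2 = 1/3 ↦ 1/3  <
x_1 = 1/3, x_2 = 2/3 ↦ 2/3  ≥
x_1 = 1/3, x_2 = 1 ↦ 2/3  ≥
x_1 = 2/3, x_2 = 0 ↦ 2/3  ≥
x_1 = 2/3, x_2 = 1/3 ↦ 2/3  ≥
x_1 = 2/3, x_2 = 2/3 ↦ 2/3  ≥
x_1 = 2/3, x_2 = 1 ↦ 2/3  ≥
x_1 = 1, x_2 = 0 ↦ 1  ≥
x_1 = 1, x_2 = 1/3 ↦ 1  ≥
x_1 = 1, x_2 = 2/3 ↦ 1  ≥
x_1 = 1, x_2 = 1 ↦ 1  ≥
So 12 of the 16 assignments meet the threshold.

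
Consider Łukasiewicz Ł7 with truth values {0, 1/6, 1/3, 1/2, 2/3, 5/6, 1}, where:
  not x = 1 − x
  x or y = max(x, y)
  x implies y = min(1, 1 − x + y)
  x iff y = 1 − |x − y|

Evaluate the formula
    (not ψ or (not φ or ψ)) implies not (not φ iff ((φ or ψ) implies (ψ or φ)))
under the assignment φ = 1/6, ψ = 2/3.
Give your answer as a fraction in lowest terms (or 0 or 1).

1/3

not ψ = not 2/3 = 1/3
not φ = not 1/6 = 5/6
not φ or ψ = 5/6 or 2/3 = 5/6
not ψ or (not φ or ψ) = 1/3 or 5/6 = 5/6
not φ = not 1/6 = 5/6
φ or ψ = 1/6 or 2/3 = 2/3
ψ or φ = 2/3 or 1/6 = 2/3
(φ or ψ) implies (ψ or φ) = 2/3 implies 2/3 = 1
not φ iff ((φ or ψ) implies (ψ or φ)) = 5/6 iff 1 = 5/6
not (not φ iff ((φ or ψ) implies (ψ or φ))) = not 5/6 = 1/6
(not ψ or (not φ or ψ)) implies not (not φ iff ((φ or ψ) implies (ψ or φ))) = 5/6 implies 1/6 = 1/3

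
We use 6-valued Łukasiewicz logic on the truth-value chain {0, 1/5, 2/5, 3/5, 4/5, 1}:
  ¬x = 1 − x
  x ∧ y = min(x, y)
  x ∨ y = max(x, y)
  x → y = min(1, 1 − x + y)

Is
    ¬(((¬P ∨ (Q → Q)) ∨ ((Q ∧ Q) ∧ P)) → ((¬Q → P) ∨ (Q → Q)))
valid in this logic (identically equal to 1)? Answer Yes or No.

No

Counterexample: take P = 0, Q = 0.
¬P = ¬0 = 1
Q → Q = 0 → 0 = 1
¬P ∨ (Q → Q) = 1 ∨ 1 = 1
Q ∧ Q = 0 ∧ 0 = 0
(Q ∧ Q) ∧ P = 0 ∧ 0 = 0
(¬P ∨ (Q → Q)) ∨ ((Q ∧ Q) ∧ P) = 1 ∨ 0 = 1
¬Q = ¬0 = 1
¬Q → P = 1 → 0 = 0
Q → Q = 0 → 0 = 1
(¬Q → P) ∨ (Q → Q) = 0 ∨ 1 = 1
((¬P ∨ (Q → Q)) ∨ ((Q ∧ Q) ∧ P)) → ((¬Q → P) ∨ (Q → Q)) = 1 → 1 = 1
¬(((¬P ∨ (Q → Q)) ∨ ((Q ∧ Q) ∧ P)) → ((¬Q → P) ∨ (Q → Q))) = ¬1 = 0
This gives 0 ≠ 1.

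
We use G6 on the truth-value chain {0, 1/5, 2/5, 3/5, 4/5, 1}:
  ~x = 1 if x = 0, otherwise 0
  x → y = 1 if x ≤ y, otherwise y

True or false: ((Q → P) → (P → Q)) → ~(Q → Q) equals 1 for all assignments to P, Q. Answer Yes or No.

Counterexample: take P = 0, Q = 0.
Q → P = 0 → 0 = 1
P → Q = 0 → 0 = 1
(Q → P) → (P → Q) = 1 → 1 = 1
Q → Q = 0 → 0 = 1
~(Q → Q) = ~1 = 0
((Q → P) → (P → Q)) → ~(Q → Q) = 1 → 0 = 0
This gives 0 ≠ 1.

No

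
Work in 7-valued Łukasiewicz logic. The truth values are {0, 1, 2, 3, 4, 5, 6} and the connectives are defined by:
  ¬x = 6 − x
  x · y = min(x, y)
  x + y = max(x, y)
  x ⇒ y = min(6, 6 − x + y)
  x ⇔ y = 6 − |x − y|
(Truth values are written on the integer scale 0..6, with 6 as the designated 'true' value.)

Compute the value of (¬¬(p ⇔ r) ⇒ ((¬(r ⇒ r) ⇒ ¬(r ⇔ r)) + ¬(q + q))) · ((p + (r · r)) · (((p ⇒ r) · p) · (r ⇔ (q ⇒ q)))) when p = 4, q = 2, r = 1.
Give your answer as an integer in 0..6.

1

p ⇔ r = 4 ⇔ 1 = 3
¬(p ⇔ r) = ¬3 = 3
¬¬(p ⇔ r) = ¬3 = 3
r ⇒ r = 1 ⇒ 1 = 6
¬(r ⇒ r) = ¬6 = 0
r ⇔ r = 1 ⇔ 1 = 6
¬(r ⇔ r) = ¬6 = 0
¬(r ⇒ r) ⇒ ¬(r ⇔ r) = 0 ⇒ 0 = 6
q + q = 2 + 2 = 2
¬(q + q) = ¬2 = 4
(¬(r ⇒ r) ⇒ ¬(r ⇔ r)) + ¬(q + q) = 6 + 4 = 6
¬¬(p ⇔ r) ⇒ ((¬(r ⇒ r) ⇒ ¬(r ⇔ r)) + ¬(q + q)) = 3 ⇒ 6 = 6
r · r = 1 · 1 = 1
p + (r · r) = 4 + 1 = 4
p ⇒ r = 4 ⇒ 1 = 3
(p ⇒ r) · p = 3 · 4 = 3
q ⇒ q = 2 ⇒ 2 = 6
r ⇔ (q ⇒ q) = 1 ⇔ 6 = 1
((p ⇒ r) · p) · (r ⇔ (q ⇒ q)) = 3 · 1 = 1
(p + (r · r)) · (((p ⇒ r) · p) · (r ⇔ (q ⇒ q))) = 4 · 1 = 1
(¬¬(p ⇔ r) ⇒ ((¬(r ⇒ r) ⇒ ¬(r ⇔ r)) + ¬(q + q))) · ((p + (r · r)) · (((p ⇒ r) · p) · (r ⇔ (q ⇒ q)))) = 6 · 1 = 1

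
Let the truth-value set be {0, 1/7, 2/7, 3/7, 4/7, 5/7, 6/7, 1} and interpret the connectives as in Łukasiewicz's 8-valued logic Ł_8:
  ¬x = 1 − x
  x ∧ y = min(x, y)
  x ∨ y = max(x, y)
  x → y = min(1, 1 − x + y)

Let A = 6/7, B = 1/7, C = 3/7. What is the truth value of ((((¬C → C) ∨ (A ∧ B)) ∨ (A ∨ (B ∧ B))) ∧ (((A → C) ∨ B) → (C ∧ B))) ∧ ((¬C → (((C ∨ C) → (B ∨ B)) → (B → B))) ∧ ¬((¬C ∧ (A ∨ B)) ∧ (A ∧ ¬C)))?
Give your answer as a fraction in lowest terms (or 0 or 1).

3/7

¬C = ¬3/7 = 4/7
¬C → C = 4/7 → 3/7 = 6/7
A ∧ B = 6/7 ∧ 1/7 = 1/7
(¬C → C) ∨ (A ∧ B) = 6/7 ∨ 1/7 = 6/7
B ∧ B = 1/7 ∧ 1/7 = 1/7
A ∨ (B ∧ B) = 6/7 ∨ 1/7 = 6/7
((¬C → C) ∨ (A ∧ B)) ∨ (A ∨ (B ∧ B)) = 6/7 ∨ 6/7 = 6/7
A → C = 6/7 → 3/7 = 4/7
(A → C) ∨ B = 4/7 ∨ 1/7 = 4/7
C ∧ B = 3/7 ∧ 1/7 = 1/7
((A → C) ∨ B) → (C ∧ B) = 4/7 → 1/7 = 4/7
(((¬C → C) ∨ (A ∧ B)) ∨ (A ∨ (B ∧ B))) ∧ (((A → C) ∨ B) → (C ∧ B)) = 6/7 ∧ 4/7 = 4/7
¬C = ¬3/7 = 4/7
C ∨ C = 3/7 ∨ 3/7 = 3/7
B ∨ B = 1/7 ∨ 1/7 = 1/7
(C ∨ C) → (B ∨ B) = 3/7 → 1/7 = 5/7
B → B = 1/7 → 1/7 = 1
((C ∨ C) → (B ∨ B)) → (B → B) = 5/7 → 1 = 1
¬C → (((C ∨ C) → (B ∨ B)) → (B → B)) = 4/7 → 1 = 1
¬C = ¬3/7 = 4/7
A ∨ B = 6/7 ∨ 1/7 = 6/7
¬C ∧ (A ∨ B) = 4/7 ∧ 6/7 = 4/7
¬C = ¬3/7 = 4/7
A ∧ ¬C = 6/7 ∧ 4/7 = 4/7
(¬C ∧ (A ∨ B)) ∧ (A ∧ ¬C) = 4/7 ∧ 4/7 = 4/7
¬((¬C ∧ (A ∨ B)) ∧ (A ∧ ¬C)) = ¬4/7 = 3/7
(¬C → (((C ∨ C) → (B ∨ B)) → (B → B))) ∧ ¬((¬C ∧ (A ∨ B)) ∧ (A ∧ ¬C)) = 1 ∧ 3/7 = 3/7
((((¬C → C) ∨ (A ∧ B)) ∨ (A ∨ (B ∧ B))) ∧ (((A → C) ∨ B) → (C ∧ B))) ∧ ((¬C → (((C ∨ C) → (B ∨ B)) → (B → B))) ∧ ¬((¬C ∧ (A ∨ B)) ∧ (A ∧ ¬C))) = 4/7 ∧ 3/7 = 3/7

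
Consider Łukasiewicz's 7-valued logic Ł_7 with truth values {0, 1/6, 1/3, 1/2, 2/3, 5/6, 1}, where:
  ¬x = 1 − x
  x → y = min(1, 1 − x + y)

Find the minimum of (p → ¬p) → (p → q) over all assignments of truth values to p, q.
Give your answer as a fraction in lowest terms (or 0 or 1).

Take p = 1/2, q = 0:
¬p = ¬1/2 = 1/2
p → ¬p = 1/2 → 1/2 = 1
p → q = 1/2 → 0 = 1/2
(p → ¬p) → (p → q) = 1 → 1/2 = 1/2
No assignment yields a value below 1/2, so this is the minimum.

1/2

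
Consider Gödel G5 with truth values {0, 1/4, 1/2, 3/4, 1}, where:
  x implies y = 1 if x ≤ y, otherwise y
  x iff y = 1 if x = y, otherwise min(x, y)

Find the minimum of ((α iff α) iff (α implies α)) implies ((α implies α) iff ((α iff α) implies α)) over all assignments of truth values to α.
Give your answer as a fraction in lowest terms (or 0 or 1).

Take α = 0:
α iff α = 0 iff 0 = 1
α implies α = 0 implies 0 = 1
(α iff α) iff (α implies α) = 1 iff 1 = 1
α implies α = 0 implies 0 = 1
α iff α = 0 iff 0 = 1
(α iff α) implies α = 1 implies 0 = 0
(α implies α) iff ((α iff α) implies α) = 1 iff 0 = 0
((α iff α) iff (α implies α)) implies ((α implies α) iff ((α iff α) implies α)) = 1 implies 0 = 0
No assignment yields a value below 0, so this is the minimum.

0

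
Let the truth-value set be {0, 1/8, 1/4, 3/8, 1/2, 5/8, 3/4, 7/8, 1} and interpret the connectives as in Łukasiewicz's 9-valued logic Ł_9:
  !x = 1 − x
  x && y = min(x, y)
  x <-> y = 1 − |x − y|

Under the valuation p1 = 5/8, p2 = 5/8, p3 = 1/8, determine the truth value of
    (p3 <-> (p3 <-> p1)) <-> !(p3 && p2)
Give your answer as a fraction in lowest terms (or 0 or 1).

3/4

p3 <-> p1 = 1/8 <-> 5/8 = 1/2
p3 <-> (p3 <-> p1) = 1/8 <-> 1/2 = 5/8
p3 && p2 = 1/8 && 5/8 = 1/8
!(p3 && p2) = !1/8 = 7/8
(p3 <-> (p3 <-> p1)) <-> !(p3 && p2) = 5/8 <-> 7/8 = 3/4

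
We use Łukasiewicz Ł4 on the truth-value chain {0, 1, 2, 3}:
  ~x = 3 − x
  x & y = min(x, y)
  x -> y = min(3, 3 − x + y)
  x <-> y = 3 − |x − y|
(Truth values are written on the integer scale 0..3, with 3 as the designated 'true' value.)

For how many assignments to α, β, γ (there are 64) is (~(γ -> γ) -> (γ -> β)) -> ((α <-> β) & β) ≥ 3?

value 3: 4 assignments (counts)
value 2: 16 assignments
value 1: 24 assignments
value 0: 20 assignments
So 4 of the 64 assignments meet the threshold.

4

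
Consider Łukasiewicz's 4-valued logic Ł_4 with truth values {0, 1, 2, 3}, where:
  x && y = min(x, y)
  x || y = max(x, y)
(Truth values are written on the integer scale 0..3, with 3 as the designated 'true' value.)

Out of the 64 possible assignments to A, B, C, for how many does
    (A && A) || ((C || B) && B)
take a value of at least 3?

28

value 3: 28 assignments (counts)
value 2: 20 assignments
value 1: 12 assignments
value 0: 4 assignments
So 28 of the 64 assignments meet the threshold.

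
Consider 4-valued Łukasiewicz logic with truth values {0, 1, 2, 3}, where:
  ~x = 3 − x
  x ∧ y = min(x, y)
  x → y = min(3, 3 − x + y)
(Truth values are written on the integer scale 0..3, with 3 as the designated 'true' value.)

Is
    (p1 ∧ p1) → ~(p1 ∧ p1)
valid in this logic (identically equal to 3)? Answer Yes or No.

No

Counterexample: take p1 = 2.
p1 ∧ p1 = 2 ∧ 2 = 2
p1 ∧ p1 = 2 ∧ 2 = 2
~(p1 ∧ p1) = ~2 = 1
(p1 ∧ p1) → ~(p1 ∧ p1) = 2 → 1 = 2
This gives 2 ≠ 3.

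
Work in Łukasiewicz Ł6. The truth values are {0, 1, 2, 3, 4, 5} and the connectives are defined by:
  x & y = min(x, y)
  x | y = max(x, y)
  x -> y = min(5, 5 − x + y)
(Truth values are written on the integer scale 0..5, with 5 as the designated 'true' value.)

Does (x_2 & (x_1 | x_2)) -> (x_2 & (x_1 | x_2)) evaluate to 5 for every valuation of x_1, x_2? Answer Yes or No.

At x_1 = 4, x_2 = 1, for instance:
x_1 | x_2 = 4 | 1 = 4
x_2 & (x_1 | x_2) = 1 & 4 = 1
(x_2 & (x_1 | x_2)) -> (x_2 & (x_1 | x_2)) = 1 -> 1 = 5
and checking the remaining 35 assignments likewise gives ≥ 5 in every case.

Yes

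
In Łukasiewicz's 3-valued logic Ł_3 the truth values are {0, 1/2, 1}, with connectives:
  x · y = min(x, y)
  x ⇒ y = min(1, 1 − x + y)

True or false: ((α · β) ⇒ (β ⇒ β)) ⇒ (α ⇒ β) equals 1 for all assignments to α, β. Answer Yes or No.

No

Counterexample: take α = 1/2, β = 0.
α · β = 1/2 · 0 = 0
β ⇒ β = 0 ⇒ 0 = 1
(α · β) ⇒ (β ⇒ β) = 0 ⇒ 1 = 1
α ⇒ β = 1/2 ⇒ 0 = 1/2
((α · β) ⇒ (β ⇒ β)) ⇒ (α ⇒ β) = 1 ⇒ 1/2 = 1/2
This gives 1/2 ≠ 1.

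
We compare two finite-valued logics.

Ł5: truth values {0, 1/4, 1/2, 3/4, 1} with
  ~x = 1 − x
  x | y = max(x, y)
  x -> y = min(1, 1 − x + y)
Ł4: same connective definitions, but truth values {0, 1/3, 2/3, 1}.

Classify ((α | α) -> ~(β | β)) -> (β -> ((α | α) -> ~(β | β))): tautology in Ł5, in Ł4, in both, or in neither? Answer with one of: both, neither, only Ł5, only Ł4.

In Ł5: every assignment gives 1 — tautology.
In Ł4: every assignment gives 1 — tautology.

both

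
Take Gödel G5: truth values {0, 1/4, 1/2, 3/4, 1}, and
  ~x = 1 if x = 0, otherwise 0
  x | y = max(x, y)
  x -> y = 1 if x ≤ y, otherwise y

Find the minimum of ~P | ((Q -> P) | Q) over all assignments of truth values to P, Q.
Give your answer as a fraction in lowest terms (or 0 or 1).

Take P = 1/4, Q = 1/2:
~P = ~1/4 = 0
Q -> P = 1/2 -> 1/4 = 1/4
(Q -> P) | Q = 1/4 | 1/2 = 1/2
~P | ((Q -> P) | Q) = 0 | 1/2 = 1/2
No assignment yields a value below 1/2, so this is the minimum.

1/2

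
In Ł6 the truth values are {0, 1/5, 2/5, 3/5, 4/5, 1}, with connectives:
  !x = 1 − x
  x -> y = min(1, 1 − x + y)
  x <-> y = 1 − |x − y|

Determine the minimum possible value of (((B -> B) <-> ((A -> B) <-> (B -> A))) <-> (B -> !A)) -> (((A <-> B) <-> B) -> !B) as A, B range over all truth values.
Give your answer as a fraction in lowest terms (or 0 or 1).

2/5

Take A = 3/5, B = 4/5:
B -> B = 4/5 -> 4/5 = 1
A -> B = 3/5 -> 4/5 = 1
B -> A = 4/5 -> 3/5 = 4/5
(A -> B) <-> (B -> A) = 1 <-> 4/5 = 4/5
(B -> B) <-> ((A -> B) <-> (B -> A)) = 1 <-> 4/5 = 4/5
!A = !3/5 = 2/5
B -> !A = 4/5 -> 2/5 = 3/5
((B -> B) <-> ((A -> B) <-> (B -> A))) <-> (B -> !A) = 4/5 <-> 3/5 = 4/5
A <-> B = 3/5 <-> 4/5 = 4/5
(A <-> B) <-> B = 4/5 <-> 4/5 = 1
!B = !4/5 = 1/5
((A <-> B) <-> B) -> !B = 1 -> 1/5 = 1/5
(((B -> B) <-> ((A -> B) <-> (B -> A))) <-> (B -> !A)) -> (((A <-> B) <-> B) -> !B) = 4/5 -> 1/5 = 2/5
No assignment yields a value below 2/5, so this is the minimum.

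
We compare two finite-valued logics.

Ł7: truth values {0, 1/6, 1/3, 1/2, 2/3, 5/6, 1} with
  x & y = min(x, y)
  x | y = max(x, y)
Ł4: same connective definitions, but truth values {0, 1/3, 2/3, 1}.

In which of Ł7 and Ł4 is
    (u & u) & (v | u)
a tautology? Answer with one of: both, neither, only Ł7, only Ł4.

neither

In Ł7: at u = 0, v = 0 the value is 0 — not a tautology.
In Ł4: at u = 0, v = 0 the value is 0 — not a tautology.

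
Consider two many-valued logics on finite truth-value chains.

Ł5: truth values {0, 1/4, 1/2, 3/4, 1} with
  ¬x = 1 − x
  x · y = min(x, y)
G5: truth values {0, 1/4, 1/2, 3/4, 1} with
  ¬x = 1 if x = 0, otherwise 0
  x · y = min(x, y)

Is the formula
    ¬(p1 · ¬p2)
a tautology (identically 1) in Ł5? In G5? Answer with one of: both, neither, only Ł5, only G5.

neither

In Ł5: at p1 = 1/4, p2 = 0 the value is 3/4 — not a tautology.
In G5: at p1 = 1/4, p2 = 0 the value is 0 — not a tautology.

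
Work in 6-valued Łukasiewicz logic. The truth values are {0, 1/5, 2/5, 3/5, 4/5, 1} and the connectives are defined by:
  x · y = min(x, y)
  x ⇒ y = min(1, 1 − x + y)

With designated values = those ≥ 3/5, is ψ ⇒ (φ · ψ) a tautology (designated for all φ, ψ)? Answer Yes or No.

Counterexample: take φ = 0, ψ = 3/5.
φ · ψ = 0 · 3/5 = 0
ψ ⇒ (φ · ψ) = 3/5 ⇒ 0 = 2/5
This gives 2/5, which is below 3/5.

No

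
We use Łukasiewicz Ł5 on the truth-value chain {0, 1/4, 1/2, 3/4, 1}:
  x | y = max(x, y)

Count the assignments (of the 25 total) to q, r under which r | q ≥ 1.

9

value 1: 9 assignments (counts)
value 3/4: 7 assignments
value 1/2: 5 assignments
value 1/4: 3 assignments
value 0: 1 assignment
So 9 of the 25 assignments meet the threshold.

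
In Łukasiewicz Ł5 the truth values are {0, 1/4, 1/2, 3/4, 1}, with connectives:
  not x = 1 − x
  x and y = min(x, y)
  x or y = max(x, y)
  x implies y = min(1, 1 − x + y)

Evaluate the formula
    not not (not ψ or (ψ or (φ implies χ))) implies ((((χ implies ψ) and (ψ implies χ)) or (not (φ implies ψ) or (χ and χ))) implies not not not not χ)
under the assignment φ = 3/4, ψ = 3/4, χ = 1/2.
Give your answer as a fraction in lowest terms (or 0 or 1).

not ψ = not 3/4 = 1/4
φ implies χ = 3/4 implies 1/2 = 3/4
ψ or (φ implies χ) = 3/4 or 3/4 = 3/4
not ψ or (ψ or (φ implies χ)) = 1/4 or 3/4 = 3/4
not (not ψ or (ψ or (φ implies χ))) = not 3/4 = 1/4
not not (not ψ or (ψ or (φ implies χ))) = not 1/4 = 3/4
χ implies ψ = 1/2 implies 3/4 = 1
ψ implies χ = 3/4 implies 1/2 = 3/4
(χ implies ψ) and (ψ implies χ) = 1 and 3/4 = 3/4
φ implies ψ = 3/4 implies 3/4 = 1
not (φ implies ψ) = not 1 = 0
χ and χ = 1/2 and 1/2 = 1/2
not (φ implies ψ) or (χ and χ) = 0 or 1/2 = 1/2
((χ implies ψ) and (ψ implies χ)) or (not (φ implies ψ) or (χ and χ)) = 3/4 or 1/2 = 3/4
not χ = not 1/2 = 1/2
not not χ = not 1/2 = 1/2
not not not χ = not 1/2 = 1/2
not not not not χ = not 1/2 = 1/2
(((χ implies ψ) and (ψ implies χ)) or (not (φ implies ψ) or (χ and χ))) implies not not not not χ = 3/4 implies 1/2 = 3/4
not not (not ψ or (ψ or (φ implies χ))) implies ((((χ implies ψ) and (ψ implies χ)) or (not (φ implies ψ) or (χ and χ))) implies not not not not χ) = 3/4 implies 3/4 = 1

1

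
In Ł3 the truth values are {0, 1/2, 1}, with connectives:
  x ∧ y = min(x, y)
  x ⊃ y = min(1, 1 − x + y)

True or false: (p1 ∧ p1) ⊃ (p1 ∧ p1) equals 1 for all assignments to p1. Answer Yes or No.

Yes

p1 = 0 ↦ 1
p1 = 1/2 ↦ 1
p1 = 1 ↦ 1
Every assignment gives a value ≥ 1.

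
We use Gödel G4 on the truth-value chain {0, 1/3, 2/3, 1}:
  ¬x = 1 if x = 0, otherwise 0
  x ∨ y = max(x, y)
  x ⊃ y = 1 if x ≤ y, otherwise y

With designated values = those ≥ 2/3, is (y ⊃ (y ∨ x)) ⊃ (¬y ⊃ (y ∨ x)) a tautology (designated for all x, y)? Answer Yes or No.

Counterexample: take x = 0, y = 0.
y ∨ x = 0 ∨ 0 = 0
y ⊃ (y ∨ x) = 0 ⊃ 0 = 1
¬y = ¬0 = 1
y ∨ x = 0 ∨ 0 = 0
¬y ⊃ (y ∨ x) = 1 ⊃ 0 = 0
(y ⊃ (y ∨ x)) ⊃ (¬y ⊃ (y ∨ x)) = 1 ⊃ 0 = 0
This gives 0, which is below 2/3.

No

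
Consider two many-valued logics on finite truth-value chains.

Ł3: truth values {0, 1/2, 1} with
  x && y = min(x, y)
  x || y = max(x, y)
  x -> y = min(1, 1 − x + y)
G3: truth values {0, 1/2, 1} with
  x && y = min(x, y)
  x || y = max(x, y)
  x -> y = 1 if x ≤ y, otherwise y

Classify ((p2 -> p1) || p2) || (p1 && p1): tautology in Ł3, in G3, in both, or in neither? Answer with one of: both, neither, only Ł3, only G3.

neither

In Ł3: at p1 = 0, p2 = 1/2 the value is 1/2 — not a tautology.
In G3: at p1 = 0, p2 = 1/2 the value is 1/2 — not a tautology.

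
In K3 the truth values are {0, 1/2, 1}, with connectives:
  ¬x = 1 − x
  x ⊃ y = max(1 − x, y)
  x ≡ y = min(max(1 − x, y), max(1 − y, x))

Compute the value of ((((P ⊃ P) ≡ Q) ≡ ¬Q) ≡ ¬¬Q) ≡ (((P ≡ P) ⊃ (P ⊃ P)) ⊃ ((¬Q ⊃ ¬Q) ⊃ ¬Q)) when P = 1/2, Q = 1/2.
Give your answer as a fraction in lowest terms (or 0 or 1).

1/2

P ⊃ P = 1/2 ⊃ 1/2 = 1/2
(P ⊃ P) ≡ Q = 1/2 ≡ 1/2 = 1/2
¬Q = ¬1/2 = 1/2
((P ⊃ P) ≡ Q) ≡ ¬Q = 1/2 ≡ 1/2 = 1/2
¬Q = ¬1/2 = 1/2
¬¬Q = ¬1/2 = 1/2
(((P ⊃ P) ≡ Q) ≡ ¬Q) ≡ ¬¬Q = 1/2 ≡ 1/2 = 1/2
P ≡ P = 1/2 ≡ 1/2 = 1/2
P ⊃ P = 1/2 ⊃ 1/2 = 1/2
(P ≡ P) ⊃ (P ⊃ P) = 1/2 ⊃ 1/2 = 1/2
¬Q = ¬1/2 = 1/2
¬Q = ¬1/2 = 1/2
¬Q ⊃ ¬Q = 1/2 ⊃ 1/2 = 1/2
¬Q = ¬1/2 = 1/2
(¬Q ⊃ ¬Q) ⊃ ¬Q = 1/2 ⊃ 1/2 = 1/2
((P ≡ P) ⊃ (P ⊃ P)) ⊃ ((¬Q ⊃ ¬Q) ⊃ ¬Q) = 1/2 ⊃ 1/2 = 1/2
((((P ⊃ P) ≡ Q) ≡ ¬Q) ≡ ¬¬Q) ≡ (((P ≡ P) ⊃ (P ⊃ P)) ⊃ ((¬Q ⊃ ¬Q) ⊃ ¬Q)) = 1/2 ≡ 1/2 = 1/2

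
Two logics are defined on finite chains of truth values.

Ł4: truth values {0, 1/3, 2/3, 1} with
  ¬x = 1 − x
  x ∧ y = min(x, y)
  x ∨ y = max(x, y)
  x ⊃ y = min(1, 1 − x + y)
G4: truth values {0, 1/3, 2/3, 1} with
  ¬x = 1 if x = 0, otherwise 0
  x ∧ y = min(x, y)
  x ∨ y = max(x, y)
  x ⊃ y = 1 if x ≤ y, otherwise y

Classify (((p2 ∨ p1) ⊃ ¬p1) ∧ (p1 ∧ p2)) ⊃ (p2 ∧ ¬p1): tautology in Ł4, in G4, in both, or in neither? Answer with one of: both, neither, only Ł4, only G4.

In Ł4: at p1 = 2/3, p2 = 2/3 the value is 2/3 — not a tautology.
In G4: every assignment gives 1 — tautology.

only G4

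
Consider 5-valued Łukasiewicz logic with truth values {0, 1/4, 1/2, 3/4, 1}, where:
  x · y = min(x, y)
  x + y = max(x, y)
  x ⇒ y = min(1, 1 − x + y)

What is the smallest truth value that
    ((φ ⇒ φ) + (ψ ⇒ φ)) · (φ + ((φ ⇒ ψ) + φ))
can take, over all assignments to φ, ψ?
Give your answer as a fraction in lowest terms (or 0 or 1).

1/2

Take φ = 1/2, ψ = 0:
φ ⇒ φ = 1/2 ⇒ 1/2 = 1
ψ ⇒ φ = 0 ⇒ 1/2 = 1
(φ ⇒ φ) + (ψ ⇒ φ) = 1 + 1 = 1
φ ⇒ ψ = 1/2 ⇒ 0 = 1/2
(φ ⇒ ψ) + φ = 1/2 + 1/2 = 1/2
φ + ((φ ⇒ ψ) + φ) = 1/2 + 1/2 = 1/2
((φ ⇒ φ) + (ψ ⇒ φ)) · (φ + ((φ ⇒ ψ) + φ)) = 1 · 1/2 = 1/2
No assignment yields a value below 1/2, so this is the minimum.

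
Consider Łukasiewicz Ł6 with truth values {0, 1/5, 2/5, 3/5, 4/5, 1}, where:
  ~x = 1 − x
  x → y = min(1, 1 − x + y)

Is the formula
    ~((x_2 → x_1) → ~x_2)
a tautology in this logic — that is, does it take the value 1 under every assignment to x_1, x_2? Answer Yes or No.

No

Counterexample: take x_1 = 0, x_2 = 0.
x_2 → x_1 = 0 → 0 = 1
~x_2 = ~0 = 1
(x_2 → x_1) → ~x_2 = 1 → 1 = 1
~((x_2 → x_1) → ~x_2) = ~1 = 0
This gives 0 ≠ 1.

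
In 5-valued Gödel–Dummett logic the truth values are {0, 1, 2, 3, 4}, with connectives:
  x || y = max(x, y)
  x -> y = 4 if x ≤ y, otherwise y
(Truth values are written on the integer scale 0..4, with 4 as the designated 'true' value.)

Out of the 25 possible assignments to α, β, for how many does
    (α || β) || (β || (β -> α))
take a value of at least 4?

value 4: 19 assignments (counts)
value 3: 3 assignments
value 2: 2 assignments
value 1: 1 assignment
So 19 of the 25 assignments meet the threshold.

19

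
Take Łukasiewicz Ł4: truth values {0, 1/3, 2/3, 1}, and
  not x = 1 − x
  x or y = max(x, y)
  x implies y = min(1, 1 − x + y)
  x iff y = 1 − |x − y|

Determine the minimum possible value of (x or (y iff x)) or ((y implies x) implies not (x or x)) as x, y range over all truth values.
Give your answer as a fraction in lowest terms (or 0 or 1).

Take x = 1/3, y = 0:
y iff x = 0 iff 1/3 = 2/3
x or (y iff x) = 1/3 or 2/3 = 2/3
y implies x = 0 implies 1/3 = 1
x or x = 1/3 or 1/3 = 1/3
not (x or x) = not 1/3 = 2/3
(y implies x) implies not (x or x) = 1 implies 2/3 = 2/3
(x or (y iff x)) or ((y implies x) implies not (x or x)) = 2/3 or 2/3 = 2/3
No assignment yields a value below 2/3, so this is the minimum.

2/3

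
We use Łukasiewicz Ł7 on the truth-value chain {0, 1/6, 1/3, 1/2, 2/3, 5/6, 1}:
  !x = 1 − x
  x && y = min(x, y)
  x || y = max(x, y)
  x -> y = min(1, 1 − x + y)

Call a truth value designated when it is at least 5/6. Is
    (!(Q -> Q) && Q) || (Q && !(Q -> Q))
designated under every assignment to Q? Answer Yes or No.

Counterexample: take Q = 0.
Q -> Q = 0 -> 0 = 1
!(Q -> Q) = !1 = 0
!(Q -> Q) && Q = 0 && 0 = 0
Q && !(Q -> Q) = 0 && 0 = 0
(!(Q -> Q) && Q) || (Q && !(Q -> Q)) = 0 || 0 = 0
This gives 0, which is below 5/6.

No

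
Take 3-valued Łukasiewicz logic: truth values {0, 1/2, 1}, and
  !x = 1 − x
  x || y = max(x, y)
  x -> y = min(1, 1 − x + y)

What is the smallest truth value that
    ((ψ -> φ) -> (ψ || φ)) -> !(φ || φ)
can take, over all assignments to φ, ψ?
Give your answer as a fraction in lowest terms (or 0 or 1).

0

Take φ = 1, ψ = 0:
ψ -> φ = 0 -> 1 = 1
ψ || φ = 0 || 1 = 1
(ψ -> φ) -> (ψ || φ) = 1 -> 1 = 1
φ || φ = 1 || 1 = 1
!(φ || φ) = !1 = 0
((ψ -> φ) -> (ψ || φ)) -> !(φ || φ) = 1 -> 0 = 0
No assignment yields a value below 0, so this is the minimum.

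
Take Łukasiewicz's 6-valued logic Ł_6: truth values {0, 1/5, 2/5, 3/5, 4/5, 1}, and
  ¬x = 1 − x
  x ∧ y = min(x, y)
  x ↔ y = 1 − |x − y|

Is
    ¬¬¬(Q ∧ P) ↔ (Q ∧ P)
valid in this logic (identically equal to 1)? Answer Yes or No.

Counterexample: take P = 0, Q = 0.
Q ∧ P = 0 ∧ 0 = 0
¬(Q ∧ P) = ¬0 = 1
¬¬(Q ∧ P) = ¬1 = 0
¬¬¬(Q ∧ P) = ¬0 = 1
Q ∧ P = 0 ∧ 0 = 0
¬¬¬(Q ∧ P) ↔ (Q ∧ P) = 1 ↔ 0 = 0
This gives 0 ≠ 1.

No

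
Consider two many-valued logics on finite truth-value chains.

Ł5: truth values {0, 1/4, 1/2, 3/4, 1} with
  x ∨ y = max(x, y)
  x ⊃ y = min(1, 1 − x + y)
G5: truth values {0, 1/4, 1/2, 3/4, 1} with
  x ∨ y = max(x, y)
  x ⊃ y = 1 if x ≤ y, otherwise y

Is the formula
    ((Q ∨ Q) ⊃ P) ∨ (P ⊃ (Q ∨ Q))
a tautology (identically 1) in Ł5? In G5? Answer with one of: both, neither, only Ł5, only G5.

both

In Ł5: every assignment gives 1 — tautology.
In G5: every assignment gives 1 — tautology.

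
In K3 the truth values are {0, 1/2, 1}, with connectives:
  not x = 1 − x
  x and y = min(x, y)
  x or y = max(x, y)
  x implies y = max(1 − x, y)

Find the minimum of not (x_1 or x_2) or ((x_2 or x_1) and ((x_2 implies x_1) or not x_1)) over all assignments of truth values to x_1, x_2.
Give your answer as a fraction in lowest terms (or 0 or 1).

Take x_1 = 0, x_2 = 1/2:
x_1 or x_2 = 0 or 1/2 = 1/2
not (x_1 or x_2) = not 1/2 = 1/2
x_2 or x_1 = 1/2 or 0 = 1/2
x_2 implies x_1 = 1/2 implies 0 = 1/2
not x_1 = not 0 = 1
(x_2 implies x_1) or not x_1 = 1/2 or 1 = 1
(x_2 or x_1) and ((x_2 implies x_1) or not x_1) = 1/2 and 1 = 1/2
not (x_1 or x_2) or ((x_2 or x_1) and ((x_2 implies x_1) or not x_1)) = 1/2 or 1/2 = 1/2
No assignment yields a value below 1/2, so this is the minimum.

1/2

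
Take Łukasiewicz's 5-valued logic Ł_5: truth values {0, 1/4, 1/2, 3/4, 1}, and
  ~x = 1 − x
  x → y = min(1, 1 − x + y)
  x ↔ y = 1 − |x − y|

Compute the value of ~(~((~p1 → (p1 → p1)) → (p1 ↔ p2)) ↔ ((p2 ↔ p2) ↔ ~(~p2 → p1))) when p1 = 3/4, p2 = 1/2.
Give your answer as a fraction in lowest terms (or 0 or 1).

1/4

~p1 = ~3/4 = 1/4
p1 → p1 = 3/4 → 3/4 = 1
~p1 → (p1 → p1) = 1/4 → 1 = 1
p1 ↔ p2 = 3/4 ↔ 1/2 = 3/4
(~p1 → (p1 → p1)) → (p1 ↔ p2) = 1 → 3/4 = 3/4
~((~p1 → (p1 → p1)) → (p1 ↔ p2)) = ~3/4 = 1/4
p2 ↔ p2 = 1/2 ↔ 1/2 = 1
~p2 = ~1/2 = 1/2
~p2 → p1 = 1/2 → 3/4 = 1
~(~p2 → p1) = ~1 = 0
(p2 ↔ p2) ↔ ~(~p2 → p1) = 1 ↔ 0 = 0
~((~p1 → (p1 → p1)) → (p1 ↔ p2)) ↔ ((p2 ↔ p2) ↔ ~(~p2 → p1)) = 1/4 ↔ 0 = 3/4
~(~((~p1 → (p1 → p1)) → (p1 ↔ p2)) ↔ ((p2 ↔ p2) ↔ ~(~p2 → p1))) = ~3/4 = 1/4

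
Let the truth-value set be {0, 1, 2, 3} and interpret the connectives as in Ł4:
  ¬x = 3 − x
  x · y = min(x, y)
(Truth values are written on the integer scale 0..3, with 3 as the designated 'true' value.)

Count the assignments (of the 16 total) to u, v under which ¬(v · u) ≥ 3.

u = 0, v = 0 ↦ 3  ≥
u = 0, v = 1 ↦ 3  ≥
u = 0, v = 2 ↦ 3  ≥
u = 0, v = 3 ↦ 3  ≥
u = 1, v = 0 ↦ 3  ≥
u = 1, v = 1 ↦ 2  <
u = 1, v = 2 ↦ 2  <
u = 1, v = 3 ↦ 2  <
u = 2, v = 0 ↦ 3  ≥
u = 2, v = 1 ↦ 2  <
u = 2, v = 2 ↦ 1  <
u = 2, v = 3 ↦ 1  <
u = 3, v = 0 ↦ 3  ≥
u = 3, v = 1 ↦ 2  <
u = 3, v = 2 ↦ 1  <
u = 3, v = 3 ↦ 0  <
So 7 of the 16 assignments meet the threshold.

7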